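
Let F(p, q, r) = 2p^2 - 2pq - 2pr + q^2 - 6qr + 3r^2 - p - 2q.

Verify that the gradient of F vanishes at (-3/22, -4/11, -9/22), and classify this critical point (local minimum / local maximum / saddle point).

∇F = (4p - 2q - 2r - 1, -2p + 2q - 6r - 2, -2p - 6q + 6r); substituting (-3/22, -4/11, -9/22) gives ∇F = (0, 0, 0), so (-3/22, -4/11, -9/22) is indeed a critical point.
The Hessian is constant: H = [[4, -2, -2], [-2, 2, -6], [-2, -6, 6]].
Leading principal minors: Δ₁ = 4, Δ₂ = 4, Δ₃ = -176.
The minors fit neither the all-positive nor the alternating-sign pattern, so H is indefinite: a saddle point.

saddle point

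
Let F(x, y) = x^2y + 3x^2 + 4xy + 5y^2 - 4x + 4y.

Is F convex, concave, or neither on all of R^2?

The term x^2y is cubic, so the Hessian is not constant.
∂²F/∂x² = 2y + 6, which takes both signs as y varies (negative for sufficiently negative y). A diagonal entry of the Hessian changing sign means the Hessian is neither positive- nor negative-semidefinite on all of R^2.

neither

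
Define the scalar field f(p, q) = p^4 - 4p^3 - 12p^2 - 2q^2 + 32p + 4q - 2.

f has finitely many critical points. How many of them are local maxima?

1

f separates as a function of p plus a function of q, so ∇f=0 decouples.
∂f/∂p = 4(p - 4)(p - 1)(p + 2) = 0 at p ∈ {-2, 1, 4}; ∂f/∂q = -4(q - 1) = 0 at q ∈ {1}.
The Hessian is diagonal: diag(f_pp, f_qq). Second derivatives: f_pp(-2)=72, f_pp(1)=-36, f_pp(4)=72; f_qq(1)=-4.
Local maxima occur where both diagonal entries negative: (1, 1). Count: 1.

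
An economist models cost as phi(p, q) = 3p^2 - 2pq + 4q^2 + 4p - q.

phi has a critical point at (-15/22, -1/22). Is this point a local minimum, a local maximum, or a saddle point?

local minimum

The Hessian of phi is constant: H = [[6, -2], [-2, 8]].
det(H) = 6·8 − (-2)² = 44.
det(H) > 0 and tr(H) = 14 > 0, so H is positive definite and the point is a local minimum.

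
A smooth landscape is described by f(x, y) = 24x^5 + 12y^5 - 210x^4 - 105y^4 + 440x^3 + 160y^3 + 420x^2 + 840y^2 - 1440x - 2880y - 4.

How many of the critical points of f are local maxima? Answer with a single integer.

4

f separates as a function of x plus a function of y, so ∇f=0 decouples.
∂f/∂x = 120(x - 4)(x - 3)(x - 1)(x + 1) = 0 at x ∈ {-1, 1, 3, 4}; ∂f/∂y = 60(y - 4)(y - 3)(y - 2)(y + 2) = 0 at y ∈ {-2, 2, 3, 4}.
The Hessian is diagonal: diag(f_xx, f_yy). Second derivatives: f_xx(-1)=-4800, f_xx(1)=1440, f_xx(3)=-960, f_xx(4)=1800; f_yy(-2)=-7200, f_yy(2)=480, f_yy(3)=-300, f_yy(4)=720.
Local maxima occur where both diagonal entries negative: (-1, -2), (-1, 3), (3, -2), (3, 3). Count: 4.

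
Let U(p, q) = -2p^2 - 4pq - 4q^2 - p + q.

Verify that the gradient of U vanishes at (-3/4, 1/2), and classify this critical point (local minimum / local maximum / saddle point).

local maximum

∇U = (-4p - 4q - 1, -4p - 8q + 1); substituting (-3/4, 1/2) gives ∇U = (0, 0), so (-3/4, 1/2) is indeed a critical point.
The Hessian of U is constant: H = [[-4, -4], [-4, -8]].
det(H) = (-4)·(-8) − (-4)² = 16.
det(H) > 0 and tr(H) = -12 < 0, so H is negative definite and the point is a local maximum.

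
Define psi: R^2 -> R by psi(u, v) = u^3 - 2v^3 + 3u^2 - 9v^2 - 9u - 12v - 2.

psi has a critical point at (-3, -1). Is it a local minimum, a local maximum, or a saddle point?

The mixed partial ∂²psi/∂u∂v is 0, so the Hessian at any point is diag(psi_uu, psi_vv) = diag(6(u + 1), -6(2v + 3)).
At (-3, -1): H = diag(-12, -6).
Both eigenvalues are negative, so H is negative definite: a local maximum.

local maximum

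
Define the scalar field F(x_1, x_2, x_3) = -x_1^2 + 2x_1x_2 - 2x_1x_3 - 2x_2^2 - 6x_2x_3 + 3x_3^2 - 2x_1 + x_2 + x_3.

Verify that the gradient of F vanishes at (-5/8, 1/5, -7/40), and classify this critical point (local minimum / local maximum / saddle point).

saddle point

∇F = (-2x_1 + 2x_2 - 2x_3 - 2, 2x_1 - 4x_2 - 6x_3 + 1, -2x_1 - 6x_2 + 6x_3 + 1); substituting (-5/8, 1/5, -7/40) gives ∇F = (0, 0, 0), so (-5/8, 1/5, -7/40) is indeed a critical point.
The Hessian is constant: H = [[-2, 2, -2], [2, -4, -6], [-2, -6, 6]].
Leading principal minors: Δ₁ = -2, Δ₂ = 4, Δ₃ = 160.
The minors fit neither the all-positive nor the alternating-sign pattern, so H is indefinite: a saddle point.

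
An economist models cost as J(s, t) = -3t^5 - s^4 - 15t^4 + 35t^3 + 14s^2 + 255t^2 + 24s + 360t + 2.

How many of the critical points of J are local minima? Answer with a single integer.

2

J separates as a function of s plus a function of t, so ∇J=0 decouples.
∂J/∂s = -4(s - 3)(s + 1)(s + 2) = 0 at s ∈ {-2, -1, 3}; ∂J/∂t = -15(t - 3)(t + 1)(t + 2)(t + 4) = 0 at t ∈ {-4, -2, -1, 3}.
The Hessian is diagonal: diag(J_ss, J_tt). Second derivatives: J_ss(-2)=-20, J_ss(-1)=16, J_ss(3)=-80; J_tt(-4)=630, J_tt(-2)=-150, J_tt(-1)=180, J_tt(3)=-2100.
Local minima occur where both diagonal entries positive: (-1, -4), (-1, -1). Count: 2.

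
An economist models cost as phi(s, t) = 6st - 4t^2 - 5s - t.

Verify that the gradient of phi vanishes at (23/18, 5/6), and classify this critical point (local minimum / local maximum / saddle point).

saddle point

∇phi = (6t - 5, 6s - 8t - 1); substituting (23/18, 5/6) gives ∇phi = (0, 0), so (23/18, 5/6) is indeed a critical point.
The Hessian of phi is constant: H = [[0, 6], [6, -8]].
det(H) = 0·(-8) − 6² = -36.
Since det(H) < 0, H is indefinite and the critical point is a saddle point.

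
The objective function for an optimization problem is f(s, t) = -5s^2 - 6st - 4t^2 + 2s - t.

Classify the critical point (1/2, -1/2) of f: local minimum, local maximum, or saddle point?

The Hessian of f is constant: H = [[-10, -6], [-6, -8]].
det(H) = (-10)·(-8) − (-6)² = 44.
det(H) > 0 and tr(H) = -18 < 0, so H is negative definite and the point is a local maximum.

local maximum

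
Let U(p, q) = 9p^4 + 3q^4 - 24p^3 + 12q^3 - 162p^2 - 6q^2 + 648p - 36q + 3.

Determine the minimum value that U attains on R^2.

U(p,q) separates as A(p) + B(q) + 3, so its minimum is min A + min B + 3.
A'(p) = 36(p - 3)(p - 2)(p + 3) vanishes at p ∈ {-3, 2, 3}; B'(q) = 12(q - 1)(q + 1)(q + 3) vanishes at q ∈ {-3, -1, 1}.
Local minima of A (where A''>0): A(-3)=-2025, A(3)=567. Local minima of B: B(-3)=-27, B(1)=-27.
So the global minimum of U is A(-3) + B(-3) + 3 = -2025 − 27 + 3 = -2049, attained at (-3, -3).

-2049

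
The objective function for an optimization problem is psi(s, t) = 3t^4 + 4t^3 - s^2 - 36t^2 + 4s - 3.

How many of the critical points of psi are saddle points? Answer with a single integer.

psi separates as a function of s plus a function of t, so ∇psi=0 decouples.
∂psi/∂s = -2(s - 2) = 0 at s ∈ {2}; ∂psi/∂t = 12t(t - 2)(t + 3) = 0 at t ∈ {-3, 0, 2}.
The Hessian is diagonal: diag(psi_ss, psi_tt). Second derivatives: psi_ss(2)=-2; psi_tt(-3)=180, psi_tt(0)=-72, psi_tt(2)=120.
Saddle points occur where the two diagonal entries have opposite signs: (2, -3), (2, 2). Count: 2.

2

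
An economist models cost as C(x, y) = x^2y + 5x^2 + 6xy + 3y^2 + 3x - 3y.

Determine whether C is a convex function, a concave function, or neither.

neither

The term x^2y is cubic, so the Hessian is not constant.
∂²C/∂x² = 2y + 10, which takes both signs as y varies (negative for sufficiently negative y). A diagonal entry of the Hessian changing sign means the Hessian is neither positive- nor negative-semidefinite on all of R^2.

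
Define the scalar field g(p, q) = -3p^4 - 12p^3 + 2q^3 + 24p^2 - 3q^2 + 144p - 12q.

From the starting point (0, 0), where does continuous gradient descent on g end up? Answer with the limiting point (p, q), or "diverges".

g is separable, so gradient descent decouples: p follows -∂g/∂p, q follows -∂g/∂q.
∂g/∂p = -12(p - 2)(p + 2)(p + 3); at p=0 this is 144, so p decreases.
∂g/∂q = 6(q - 2)(q + 1); at q=0 this is -12, so q increases.
p converges to its nearest critical value -2 (a local min of the p-part); q converges to 2. The iterate converges to (-2, 2).

(-2, 2)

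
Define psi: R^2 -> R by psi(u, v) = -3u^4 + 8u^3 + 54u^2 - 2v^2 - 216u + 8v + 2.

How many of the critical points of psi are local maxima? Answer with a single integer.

2

psi separates as a function of u plus a function of v, so ∇psi=0 decouples.
∂psi/∂u = -12(u - 3)(u - 2)(u + 3) = 0 at u ∈ {-3, 2, 3}; ∂psi/∂v = -4(v - 2) = 0 at v ∈ {2}.
The Hessian is diagonal: diag(psi_uu, psi_vv). Second derivatives: psi_uu(-3)=-360, psi_uu(2)=60, psi_uu(3)=-72; psi_vv(2)=-4.
Local maxima occur where both diagonal entries negative: (-3, 2), (3, 2). Count: 2.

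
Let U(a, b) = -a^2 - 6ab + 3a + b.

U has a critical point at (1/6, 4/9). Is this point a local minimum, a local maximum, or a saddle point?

saddle point

The Hessian of U is constant: H = [[-2, -6], [-6, 0]].
det(H) = (-2)·0 − (-6)² = -36.
Since det(H) < 0, H is indefinite and the critical point is a saddle point.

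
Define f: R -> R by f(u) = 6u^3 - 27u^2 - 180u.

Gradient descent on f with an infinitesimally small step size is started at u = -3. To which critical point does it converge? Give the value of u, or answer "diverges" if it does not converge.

f'(u) = 18(u - 5)(u + 2), so f'(-3) = 144.
Gradient descent moves in the -f' direction, i.e. u is decreasing.
There is no critical point below u=-3, and f' keeps the same sign, so the iterate runs off to −∞.

diverges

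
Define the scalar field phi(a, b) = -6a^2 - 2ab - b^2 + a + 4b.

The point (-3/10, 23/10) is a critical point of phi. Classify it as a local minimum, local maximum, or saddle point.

local maximum

The Hessian of phi is constant: H = [[-12, -2], [-2, -2]].
det(H) = (-12)·(-2) − (-2)² = 20.
det(H) > 0 and tr(H) = -14 < 0, so H is negative definite and the point is a local maximum.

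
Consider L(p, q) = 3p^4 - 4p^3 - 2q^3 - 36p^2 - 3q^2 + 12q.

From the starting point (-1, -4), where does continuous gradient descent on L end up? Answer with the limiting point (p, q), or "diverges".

(-2, -2)

L is separable, so gradient descent decouples: p follows -∂L/∂p, q follows -∂L/∂q.
∂L/∂p = 12p(p - 3)(p + 2); at p=-1 this is 48, so p decreases.
∂L/∂q = -6(q - 1)(q + 2); at q=-4 this is -60, so q increases.
p converges to its nearest critical value -2 (a local min of the p-part); q converges to -2. The iterate converges to (-2, -2).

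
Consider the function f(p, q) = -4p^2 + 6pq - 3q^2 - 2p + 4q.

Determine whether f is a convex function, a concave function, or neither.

concave

f is quadratic, so its Hessian is the constant matrix H = [[-8, 6], [6, -6]].
det(H) = 12, tr(H) = -14.
det(H) > 0 and tr(H) < 0, so H is negative definite everywhere: concave.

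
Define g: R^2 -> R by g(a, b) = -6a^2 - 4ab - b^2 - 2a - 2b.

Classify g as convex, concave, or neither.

g is quadratic, so its Hessian is the constant matrix H = [[-12, -4], [-4, -2]].
det(H) = 8, tr(H) = -14.
det(H) > 0 and tr(H) < 0, so H is negative definite everywhere: concave.

concave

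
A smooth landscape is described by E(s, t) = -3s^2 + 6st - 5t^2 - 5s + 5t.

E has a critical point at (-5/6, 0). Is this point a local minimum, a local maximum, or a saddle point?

local maximum

The Hessian of E is constant: H = [[-6, 6], [6, -10]].
det(H) = (-6)·(-10) − 6² = 24.
det(H) > 0 and tr(H) = -16 < 0, so H is negative definite and the point is a local maximum.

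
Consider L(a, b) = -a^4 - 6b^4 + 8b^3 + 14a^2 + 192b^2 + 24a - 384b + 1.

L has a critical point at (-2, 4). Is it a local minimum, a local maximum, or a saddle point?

local maximum

The mixed partial ∂²L/∂a∂b is 0, so the Hessian at any point is diag(L_aa, L_bb) = diag(4(-3a^2 + 7), 24(-3b^2 + 2b + 16)).
At (-2, 4): H = diag(-20, -576).
Both eigenvalues are negative, so H is negative definite: a local maximum.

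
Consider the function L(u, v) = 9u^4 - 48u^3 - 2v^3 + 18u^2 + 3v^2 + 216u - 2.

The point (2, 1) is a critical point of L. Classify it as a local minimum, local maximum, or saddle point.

local maximum

The mixed partial ∂²L/∂u∂v is 0, so the Hessian at any point is diag(L_uu, L_vv) = diag(36(3u^2 - 8u + 1), 6(-2v + 1)).
At (2, 1): H = diag(-108, -6).
Both eigenvalues are negative, so H is negative definite: a local maximum.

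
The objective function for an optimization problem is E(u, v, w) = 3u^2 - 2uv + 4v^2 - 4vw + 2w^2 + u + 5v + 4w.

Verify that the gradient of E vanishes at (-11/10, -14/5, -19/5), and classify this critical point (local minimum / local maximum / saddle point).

local minimum

∇E = (6u - 2v + 1, -2u + 8v - 4w + 5, -4v + 4w + 4); substituting (-11/10, -14/5, -19/5) gives ∇E = (0, 0, 0), so (-11/10, -14/5, -19/5) is indeed a critical point.
The Hessian is constant: H = [[6, -2, 0], [-2, 8, -4], [0, -4, 4]].
Leading principal minors: Δ₁ = 6, Δ₂ = 44, Δ₃ = 80.
All leading minors are positive, so H is positive definite: a local minimum.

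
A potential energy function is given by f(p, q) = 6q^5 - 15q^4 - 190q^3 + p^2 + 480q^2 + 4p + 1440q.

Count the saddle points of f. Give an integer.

2

f separates as a function of p plus a function of q, so ∇f=0 decouples.
∂f/∂p = 2(p + 2) = 0 at p ∈ {-2}; ∂f/∂q = 30(q - 4)(q - 3)(q + 1)(q + 4) = 0 at q ∈ {-4, -1, 3, 4}.
The Hessian is diagonal: diag(f_pp, f_qq). Second derivatives: f_pp(-2)=2; f_qq(-4)=-5040, f_qq(-1)=1800, f_qq(3)=-840, f_qq(4)=1200.
Saddle points occur where the two diagonal entries have opposite signs: (-2, -4), (-2, 3). Count: 2.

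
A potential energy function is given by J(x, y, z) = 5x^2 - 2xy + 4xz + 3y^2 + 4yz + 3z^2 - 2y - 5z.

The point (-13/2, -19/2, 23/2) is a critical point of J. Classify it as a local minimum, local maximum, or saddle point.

The Hessian is constant: H = [[10, -2, 4], [-2, 6, 4], [4, 4, 6]].
Leading principal minors: Δ₁ = 10, Δ₂ = 56, Δ₃ = 16.
All leading minors are positive, so H is positive definite: a local minimum.

local minimum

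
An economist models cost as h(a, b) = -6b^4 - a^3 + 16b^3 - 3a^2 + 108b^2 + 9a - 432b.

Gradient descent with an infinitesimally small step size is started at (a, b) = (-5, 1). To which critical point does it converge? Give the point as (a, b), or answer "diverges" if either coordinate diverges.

h is separable, so gradient descent decouples: a follows -∂h/∂a, b follows -∂h/∂b.
∂h/∂a = -3(a - 1)(a + 3); at a=-5 this is -36, so a increases.
∂h/∂b = -24(b - 3)(b - 2)(b + 3); at b=1 this is -192, so b increases.
a converges to its nearest critical value -3 (a local min of the a-part); b converges to 2. The iterate converges to (-3, 2).

(-3, 2)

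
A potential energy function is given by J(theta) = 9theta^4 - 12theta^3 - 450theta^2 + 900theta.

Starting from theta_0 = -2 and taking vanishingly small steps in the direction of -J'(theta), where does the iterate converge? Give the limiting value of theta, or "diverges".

J'(theta) = 36(theta - 5)(theta - 1)(theta + 5), so J'(-2) = 2268.
Gradient descent moves in the -J' direction, i.e. theta is decreasing.
The nearest critical point in that direction is theta = -5, where J'' = 2160 > 0 (a local minimum). The iterate converges there.

-5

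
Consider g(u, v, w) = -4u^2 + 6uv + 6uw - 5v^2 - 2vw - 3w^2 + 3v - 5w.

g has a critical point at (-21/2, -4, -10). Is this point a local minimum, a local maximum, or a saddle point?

The Hessian is constant: H = [[-8, 6, 6], [6, -10, -2], [6, -2, -6]].
Leading principal minors: Δ₁ = -8, Δ₂ = 44, Δ₃ = -16.
The minors alternate sign starting negative (−, +, −), so H is negative definite: a local maximum.

local maximum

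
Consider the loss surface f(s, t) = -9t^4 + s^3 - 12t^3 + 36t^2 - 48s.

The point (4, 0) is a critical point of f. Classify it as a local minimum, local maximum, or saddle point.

local minimum

The mixed partial ∂²f/∂s∂t is 0, so the Hessian at any point is diag(f_ss, f_tt) = diag(6s, 36(-3t^2 - 2t + 2)).
At (4, 0): H = diag(24, 72).
Both eigenvalues are positive, so H is positive definite: a local minimum.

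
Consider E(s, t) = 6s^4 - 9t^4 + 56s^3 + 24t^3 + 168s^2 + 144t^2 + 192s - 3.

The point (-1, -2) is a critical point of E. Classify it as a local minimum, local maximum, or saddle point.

saddle point

The mixed partial ∂²E/∂s∂t is 0, so the Hessian at any point is diag(E_ss, E_tt) = diag(24(3s^2 + 14s + 14), 36(-3t^2 + 4t + 8)).
At (-1, -2): H = diag(72, -432).
The eigenvalues have opposite signs, so H is indefinite: a saddle point.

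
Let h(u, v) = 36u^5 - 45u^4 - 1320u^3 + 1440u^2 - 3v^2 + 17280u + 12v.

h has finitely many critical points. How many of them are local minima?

0

h separates as a function of u plus a function of v, so ∇h=0 decouples.
∂h/∂u = 180(u - 4)(u - 3)(u + 2)(u + 4) = 0 at u ∈ {-4, -2, 3, 4}; ∂h/∂v = -6(v - 2) = 0 at v ∈ {2}.
The Hessian is diagonal: diag(h_uu, h_vv). Second derivatives: h_uu(-4)=-20160, h_uu(-2)=10800, h_uu(3)=-6300, h_uu(4)=8640; h_vv(2)=-6.
Local minima occur where both diagonal entries positive: none. Count: 0.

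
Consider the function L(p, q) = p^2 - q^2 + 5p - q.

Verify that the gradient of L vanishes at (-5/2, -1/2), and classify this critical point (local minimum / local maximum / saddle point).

saddle point

∇L = (2p + 5, -2q - 1); substituting (-5/2, -1/2) gives ∇L = (0, 0), so (-5/2, -1/2) is indeed a critical point.
The Hessian of L is constant: H = [[2, 0], [0, -2]].
det(H) = 2·(-2) − 0² = -4.
Since det(H) < 0, H is indefinite and the critical point is a saddle point.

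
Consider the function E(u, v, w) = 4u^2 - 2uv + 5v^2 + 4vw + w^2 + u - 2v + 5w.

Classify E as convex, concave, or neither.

convex

E is quadratic, so its Hessian is the constant matrix H = [[8, -2, 0], [-2, 10, 4], [0, 4, 2]].
Leading principal minors: 8, 76, 24.
All positive ⇒ H ≻ 0 ⇒ convex.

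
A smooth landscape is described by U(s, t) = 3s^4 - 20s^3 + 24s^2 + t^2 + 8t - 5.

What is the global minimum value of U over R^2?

U(s,t) separates as P(s) + Q(t) − 5, so its minimum is min P + min Q − 5.
P'(s) = 12s(s - 4)(s - 1) vanishes at s ∈ {0, 1, 4}; Q'(t) = 2(t + 4) vanishes at t ∈ {-4}.
Local minima of P (where P''>0): P(0)=0, P(4)=-128. Local minima of Q: Q(-4)=-16.
So the global minimum of U is P(4) + Q(-4) − 5 = -128 − 16 − 5 = -149, attained at (4, -4).

-149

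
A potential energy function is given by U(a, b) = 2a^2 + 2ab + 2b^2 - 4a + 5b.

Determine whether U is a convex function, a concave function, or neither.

U is quadratic, so its Hessian is the constant matrix H = [[4, 2], [2, 4]].
det(H) = 12, tr(H) = 8.
det(H) > 0 and tr(H) > 0, so H is positive definite everywhere: convex.

convex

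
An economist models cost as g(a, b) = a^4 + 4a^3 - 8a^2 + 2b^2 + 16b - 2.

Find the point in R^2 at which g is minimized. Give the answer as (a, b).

g(a,b) separates as P(a) + Q(b) − 2, so its minimum is min P + min Q − 2.
P'(a) = 4a(a - 1)(a + 4) vanishes at a ∈ {-4, 0, 1}; Q'(b) = 4b + 16 vanishes at b ∈ {-4}.
Local minima of P (where P''>0): P(-4)=-128, P(1)=-3. Local minima of Q: Q(-4)=-32.
So the global minimum of g is P(-4) + Q(-4) − 2 = -128 − 32 − 2 = -162, attained at (-4, -4).

(-4, -4)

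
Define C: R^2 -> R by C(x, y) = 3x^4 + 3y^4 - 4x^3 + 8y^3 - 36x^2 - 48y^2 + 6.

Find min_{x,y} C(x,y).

-695

C(x,y) separates as P(x) + Q(y) + 6, so its minimum is min P + min Q + 6.
P'(x) = 12x(x - 3)(x + 2) vanishes at x ∈ {-2, 0, 3}; Q'(y) = 12y(y - 2)(y + 4) vanishes at y ∈ {-4, 0, 2}.
Local minima of P (where P''>0): P(-2)=-64, P(3)=-189. Local minima of Q: Q(-4)=-512, Q(2)=-80.
So the global minimum of C is P(3) + Q(-4) + 6 = -189 − 512 + 6 = -695, attained at (3, -4).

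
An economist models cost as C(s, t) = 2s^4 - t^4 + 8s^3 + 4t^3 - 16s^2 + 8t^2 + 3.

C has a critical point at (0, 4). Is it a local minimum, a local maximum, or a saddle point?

The mixed partial ∂²C/∂s∂t is 0, so the Hessian at any point is diag(C_ss, C_tt) = diag(8(3s^2 + 6s - 4), 4(-3t^2 + 6t + 4)).
At (0, 4): H = diag(-32, -80).
Both eigenvalues are negative, so H is negative definite: a local maximum.

local maximum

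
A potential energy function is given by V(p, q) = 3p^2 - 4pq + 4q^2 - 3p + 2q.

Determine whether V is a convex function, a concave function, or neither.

convex

V is quadratic, so its Hessian is the constant matrix H = [[6, -4], [-4, 8]].
det(H) = 32, tr(H) = 14.
det(H) > 0 and tr(H) > 0, so H is positive definite everywhere: convex.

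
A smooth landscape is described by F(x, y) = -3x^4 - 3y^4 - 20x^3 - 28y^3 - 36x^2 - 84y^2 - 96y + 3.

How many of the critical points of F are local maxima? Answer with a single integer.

F separates as a function of x plus a function of y, so ∇F=0 decouples.
∂F/∂x = -12x(x + 2)(x + 3) = 0 at x ∈ {-3, -2, 0}; ∂F/∂y = -12(y + 1)(y + 2)(y + 4) = 0 at y ∈ {-4, -2, -1}.
The Hessian is diagonal: diag(F_xx, F_yy). Second derivatives: F_xx(-3)=-36, F_xx(-2)=24, F_xx(0)=-72; F_yy(-4)=-72, F_yy(-2)=24, F_yy(-1)=-36.
Local maxima occur where both diagonal entries negative: (-3, -4), (-3, -1), (0, -4), (0, -1). Count: 4.

4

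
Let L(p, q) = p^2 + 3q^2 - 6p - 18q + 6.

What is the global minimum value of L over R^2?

-30

L(p,q) separates as A(p) + B(q) + 6, so its minimum is min A + min B + 6.
A'(p) = 2p - 6 vanishes at p ∈ {3}; B'(q) = 6q - 18 vanishes at q ∈ {3}.
Local minima of A (where A''>0): A(3)=-9. Local minima of B: B(3)=-27.
So the global minimum of L is A(3) + B(3) + 6 = -9 − 27 + 6 = -30, attained at (3, 3).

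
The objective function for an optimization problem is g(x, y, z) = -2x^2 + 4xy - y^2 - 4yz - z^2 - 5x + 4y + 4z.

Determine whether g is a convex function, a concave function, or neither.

neither

g is quadratic, so its Hessian is the constant matrix H = [[-4, 4, 0], [4, -2, -4], [0, -4, -2]].
Leading principal minors: -4, -8, 80.
Neither pattern holds ⇒ H is indefinite ⇒ neither convex nor concave.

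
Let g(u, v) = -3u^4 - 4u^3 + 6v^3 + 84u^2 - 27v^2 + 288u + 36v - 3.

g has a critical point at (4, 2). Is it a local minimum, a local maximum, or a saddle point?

saddle point

The mixed partial ∂²g/∂u∂v is 0, so the Hessian at any point is diag(g_uu, g_vv) = diag(12(-3u^2 - 2u + 14), 18(2v - 3)).
At (4, 2): H = diag(-504, 18).
The eigenvalues have opposite signs, so H is indefinite: a saddle point.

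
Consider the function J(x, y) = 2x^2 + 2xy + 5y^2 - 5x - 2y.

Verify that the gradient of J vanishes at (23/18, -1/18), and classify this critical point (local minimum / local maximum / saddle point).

local minimum

∇J = (4x + 2y - 5, 2x + 10y - 2); substituting (23/18, -1/18) gives ∇J = (0, 0), so (23/18, -1/18) is indeed a critical point.
The Hessian of J is constant: H = [[4, 2], [2, 10]].
det(H) = 4·10 − 2² = 36.
det(H) > 0 and tr(H) = 14 > 0, so H is positive definite and the point is a local minimum.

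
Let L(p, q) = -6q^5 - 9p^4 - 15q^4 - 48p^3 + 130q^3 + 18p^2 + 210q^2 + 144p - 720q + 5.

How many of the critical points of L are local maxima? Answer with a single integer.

L separates as a function of p plus a function of q, so ∇L=0 decouples.
∂L/∂p = -36(p - 1)(p + 1)(p + 4) = 0 at p ∈ {-4, -1, 1}; ∂L/∂q = -30(q - 3)(q - 1)(q + 2)(q + 4) = 0 at q ∈ {-4, -2, 1, 3}.
The Hessian is diagonal: diag(L_pp, L_qq). Second derivatives: L_pp(-4)=-540, L_pp(-1)=216, L_pp(1)=-360; L_qq(-4)=2100, L_qq(-2)=-900, L_qq(1)=900, L_qq(3)=-2100.
Local maxima occur where both diagonal entries negative: (-4, -2), (-4, 3), (1, -2), (1, 3). Count: 4.

4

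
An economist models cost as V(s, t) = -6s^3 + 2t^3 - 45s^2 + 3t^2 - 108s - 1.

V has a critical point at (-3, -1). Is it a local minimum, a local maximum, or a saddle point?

The mixed partial ∂²V/∂s∂t is 0, so the Hessian at any point is diag(V_ss, V_tt) = diag(-18(2s + 5), 6(2t + 1)).
At (-3, -1): H = diag(18, -6).
The eigenvalues have opposite signs, so H is indefinite: a saddle point.

saddle point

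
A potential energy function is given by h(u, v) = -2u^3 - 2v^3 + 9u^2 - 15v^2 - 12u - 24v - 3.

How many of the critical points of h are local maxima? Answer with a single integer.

1

h separates as a function of u plus a function of v, so ∇h=0 decouples.
∂h/∂u = -6(u - 2)(u - 1) = 0 at u ∈ {1, 2}; ∂h/∂v = -6(v + 1)(v + 4) = 0 at v ∈ {-4, -1}.
The Hessian is diagonal: diag(h_uu, h_vv). Second derivatives: h_uu(1)=6, h_uu(2)=-6; h_vv(-4)=18, h_vv(-1)=-18.
Local maxima occur where both diagonal entries negative: (2, -1). Count: 1.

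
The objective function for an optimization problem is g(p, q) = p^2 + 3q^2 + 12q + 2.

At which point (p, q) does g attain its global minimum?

(0, -2)

g(p,q) separates as A(p) + B(q) + 2, so its minimum is min A + min B + 2.
A'(p) = 2p vanishes at p ∈ {0}; B'(q) = 6q + 12 vanishes at q ∈ {-2}.
Local minima of A (where A''>0): A(0)=0. Local minima of B: B(-2)=-12.
So the global minimum of g is A(0) + B(-2) + 2 = 0 − 12 + 2 = -10, attained at (0, -2).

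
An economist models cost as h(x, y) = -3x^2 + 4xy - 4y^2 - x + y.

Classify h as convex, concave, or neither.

h is quadratic, so its Hessian is the constant matrix H = [[-6, 4], [4, -8]].
det(H) = 32, tr(H) = -14.
det(H) > 0 and tr(H) < 0, so H is negative definite everywhere: concave.

concave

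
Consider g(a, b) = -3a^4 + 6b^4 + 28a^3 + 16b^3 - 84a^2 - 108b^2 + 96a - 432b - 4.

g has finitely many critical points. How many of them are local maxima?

g separates as a function of a plus a function of b, so ∇g=0 decouples.
∂g/∂a = -12(a - 4)(a - 2)(a - 1) = 0 at a ∈ {1, 2, 4}; ∂g/∂b = 24(b - 3)(b + 2)(b + 3) = 0 at b ∈ {-3, -2, 3}.
The Hessian is diagonal: diag(g_aa, g_bb). Second derivatives: g_aa(1)=-36, g_aa(2)=24, g_aa(4)=-72; g_bb(-3)=144, g_bb(-2)=-120, g_bb(3)=720.
Local maxima occur where both diagonal entries negative: (1, -2), (4, -2). Count: 2.

2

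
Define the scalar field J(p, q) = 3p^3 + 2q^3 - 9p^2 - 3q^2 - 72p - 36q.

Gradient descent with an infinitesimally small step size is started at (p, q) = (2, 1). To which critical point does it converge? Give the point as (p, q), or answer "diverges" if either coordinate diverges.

(4, 3)

J is separable, so gradient descent decouples: p follows -∂J/∂p, q follows -∂J/∂q.
∂J/∂p = 9(p - 4)(p + 2); at p=2 this is -72, so p increases.
∂J/∂q = 6(q - 3)(q + 2); at q=1 this is -36, so q increases.
p converges to its nearest critical value 4 (a local min of the p-part); q converges to 3. The iterate converges to (4, 3).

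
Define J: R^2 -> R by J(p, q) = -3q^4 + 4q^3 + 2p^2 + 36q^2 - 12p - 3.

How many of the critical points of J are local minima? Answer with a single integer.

1

J separates as a function of p plus a function of q, so ∇J=0 decouples.
∂J/∂p = 4(p - 3) = 0 at p ∈ {3}; ∂J/∂q = -12q(q - 3)(q + 2) = 0 at q ∈ {-2, 0, 3}.
The Hessian is diagonal: diag(J_pp, J_qq). Second derivatives: J_pp(3)=4; J_qq(-2)=-120, J_qq(0)=72, J_qq(3)=-180.
Local minima occur where both diagonal entries positive: (3, 0). Count: 1.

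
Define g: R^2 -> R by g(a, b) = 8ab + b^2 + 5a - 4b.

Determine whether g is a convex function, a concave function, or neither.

neither

g is quadratic, so its Hessian is the constant matrix H = [[0, 8], [8, 2]].
det(H) = -64, tr(H) = 2.
det(H) < 0, so H is indefinite: neither convex nor concave.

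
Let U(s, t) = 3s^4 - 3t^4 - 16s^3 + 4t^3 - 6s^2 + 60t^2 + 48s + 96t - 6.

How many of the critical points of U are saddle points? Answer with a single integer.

5

U separates as a function of s plus a function of t, so ∇U=0 decouples.
∂U/∂s = 12(s - 4)(s - 1)(s + 1) = 0 at s ∈ {-1, 1, 4}; ∂U/∂t = -12(t - 4)(t + 1)(t + 2) = 0 at t ∈ {-2, -1, 4}.
The Hessian is diagonal: diag(U_ss, U_tt). Second derivatives: U_ss(-1)=120, U_ss(1)=-72, U_ss(4)=180; U_tt(-2)=-72, U_tt(-1)=60, U_tt(4)=-360.
Saddle points occur where the two diagonal entries have opposite signs: (-1, -2), (-1, 4), (1, -1), (4, -2), (4, 4). Count: 5.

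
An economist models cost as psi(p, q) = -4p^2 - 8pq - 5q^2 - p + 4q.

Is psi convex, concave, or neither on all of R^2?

psi is quadratic, so its Hessian is the constant matrix H = [[-8, -8], [-8, -10]].
det(H) = 16, tr(H) = -18.
det(H) > 0 and tr(H) < 0, so H is negative definite everywhere: concave.

concave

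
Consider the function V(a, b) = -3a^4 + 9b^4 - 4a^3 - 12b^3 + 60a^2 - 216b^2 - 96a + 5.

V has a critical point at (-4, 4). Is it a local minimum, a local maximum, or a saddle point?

The mixed partial ∂²V/∂a∂b is 0, so the Hessian at any point is diag(V_aa, V_bb) = diag(12(-3a^2 - 2a + 10), 36(3b^2 - 2b - 12)).
At (-4, 4): H = diag(-360, 1008).
The eigenvalues have opposite signs, so H is indefinite: a saddle point.

saddle point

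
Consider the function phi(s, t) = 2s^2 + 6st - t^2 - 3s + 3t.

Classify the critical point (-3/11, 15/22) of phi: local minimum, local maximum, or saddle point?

saddle point

The Hessian of phi is constant: H = [[4, 6], [6, -2]].
det(H) = 4·(-2) − 6² = -44.
Since det(H) < 0, H is indefinite and the critical point is a saddle point.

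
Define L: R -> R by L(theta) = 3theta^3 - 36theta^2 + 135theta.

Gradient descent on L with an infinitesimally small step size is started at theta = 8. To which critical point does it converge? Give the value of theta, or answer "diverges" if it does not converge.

L'(theta) = 9(theta - 5)(theta - 3), so L'(8) = 135.
Gradient descent moves in the -L' direction, i.e. theta is decreasing.
The nearest critical point in that direction is theta = 5, where L'' = 18 > 0 (a local minimum). The iterate converges there.

5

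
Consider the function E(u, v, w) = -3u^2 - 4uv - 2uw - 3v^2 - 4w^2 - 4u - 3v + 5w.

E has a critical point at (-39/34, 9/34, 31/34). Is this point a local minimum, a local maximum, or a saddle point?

local maximum

The Hessian is constant: H = [[-6, -4, -2], [-4, -6, 0], [-2, 0, -8]].
Leading principal minors: Δ₁ = -6, Δ₂ = 20, Δ₃ = -136.
The minors alternate sign starting negative (−, +, −), so H is negative definite: a local maximum.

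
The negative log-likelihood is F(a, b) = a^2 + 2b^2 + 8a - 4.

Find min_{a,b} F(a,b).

-20

F(a,b) separates as P(a) + Q(b) − 4, so its minimum is min P + min Q − 4.
P'(a) = 2a + 8 vanishes at a ∈ {-4}; Q'(b) = 4b vanishes at b ∈ {0}.
Local minima of P (where P''>0): P(-4)=-16. Local minima of Q: Q(0)=0.
So the global minimum of F is P(-4) + Q(0) − 4 = -16 + 0 − 4 = -20, attained at (-4, 0).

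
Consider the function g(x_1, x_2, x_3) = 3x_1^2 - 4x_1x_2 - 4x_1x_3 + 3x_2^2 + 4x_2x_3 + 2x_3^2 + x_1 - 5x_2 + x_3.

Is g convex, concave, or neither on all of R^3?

g is quadratic, so its Hessian is the constant matrix H = [[6, -4, -4], [-4, 6, 4], [-4, 4, 4]].
Leading principal minors: 6, 20, 16.
All positive ⇒ H ≻ 0 ⇒ convex.

convex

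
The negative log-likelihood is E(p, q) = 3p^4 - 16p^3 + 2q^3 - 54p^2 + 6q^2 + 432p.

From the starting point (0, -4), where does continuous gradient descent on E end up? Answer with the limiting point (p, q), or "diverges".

E is separable, so gradient descent decouples: p follows -∂E/∂p, q follows -∂E/∂q.
∂E/∂p = 12(p - 4)(p - 3)(p + 3); at p=0 this is 432, so p decreases.
∂E/∂q = 6q(q + 2); at q=-4 this is 48, so q decreases.
The q-coordinate has no critical point in that direction and runs off to infinity.

diverges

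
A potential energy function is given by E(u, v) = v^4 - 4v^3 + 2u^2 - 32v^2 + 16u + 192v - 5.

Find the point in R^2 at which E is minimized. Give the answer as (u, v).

(-4, -4)

E(u,v) separates as P(u) + Q(v) − 5, so its minimum is min P + min Q − 5.
P'(u) = 4u + 16 vanishes at u ∈ {-4}; Q'(v) = 4(v - 4)(v - 3)(v + 4) vanishes at v ∈ {-4, 3, 4}.
Local minima of P (where P''>0): P(-4)=-32. Local minima of Q: Q(-4)=-768, Q(4)=256.
So the global minimum of E is P(-4) + Q(-4) − 5 = -32 − 768 − 5 = -805, attained at (-4, -4).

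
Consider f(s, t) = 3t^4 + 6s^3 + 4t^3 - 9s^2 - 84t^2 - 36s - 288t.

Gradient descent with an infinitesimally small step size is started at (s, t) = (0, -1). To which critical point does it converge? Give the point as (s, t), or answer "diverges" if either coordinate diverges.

(2, 4)

f is separable, so gradient descent decouples: s follows -∂f/∂s, t follows -∂f/∂t.
∂f/∂s = 18(s - 2)(s + 1); at s=0 this is -36, so s increases.
∂f/∂t = 12(t - 4)(t + 2)(t + 3); at t=-1 this is -120, so t increases.
s converges to its nearest critical value 2 (a local min of the s-part); t converges to 4. The iterate converges to (2, 4).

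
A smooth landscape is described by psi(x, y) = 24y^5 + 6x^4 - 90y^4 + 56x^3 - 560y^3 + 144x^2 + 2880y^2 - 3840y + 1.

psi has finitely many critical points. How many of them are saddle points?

psi separates as a function of x plus a function of y, so ∇psi=0 decouples.
∂psi/∂x = 24x(x + 3)(x + 4) = 0 at x ∈ {-4, -3, 0}; ∂psi/∂y = 120(y - 4)(y - 2)(y - 1)(y + 4) = 0 at y ∈ {-4, 1, 2, 4}.
The Hessian is diagonal: diag(psi_xx, psi_yy). Second derivatives: psi_xx(-4)=96, psi_xx(-3)=-72, psi_xx(0)=288; psi_yy(-4)=-28800, psi_yy(1)=1800, psi_yy(2)=-1440, psi_yy(4)=5760.
Saddle points occur where the two diagonal entries have opposite signs: (-4, -4), (-4, 2), (-3, 1), (-3, 4), (0, -4), (0, 2). Count: 6.

6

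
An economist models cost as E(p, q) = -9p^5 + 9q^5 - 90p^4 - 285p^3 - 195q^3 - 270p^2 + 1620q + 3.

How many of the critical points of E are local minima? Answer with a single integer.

E separates as a function of p plus a function of q, so ∇E=0 decouples.
∂E/∂p = -45p(p + 1)(p + 3)(p + 4) = 0 at p ∈ {-4, -3, -1, 0}; ∂E/∂q = 45(q - 3)(q - 2)(q + 2)(q + 3) = 0 at q ∈ {-3, -2, 2, 3}.
The Hessian is diagonal: diag(E_pp, E_qq). Second derivatives: E_pp(-4)=540, E_pp(-3)=-270, E_pp(-1)=270, E_pp(0)=-540; E_qq(-3)=-1350, E_qq(-2)=900, E_qq(2)=-900, E_qq(3)=1350.
Local minima occur where both diagonal entries positive: (-4, -2), (-4, 3), (-1, -2), (-1, 3). Count: 4.

4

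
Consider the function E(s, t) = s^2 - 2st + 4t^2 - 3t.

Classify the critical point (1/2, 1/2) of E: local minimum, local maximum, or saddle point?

local minimum

The Hessian of E is constant: H = [[2, -2], [-2, 8]].
det(H) = 2·8 − (-2)² = 12.
det(H) > 0 and tr(H) = 10 > 0, so H is positive definite and the point is a local minimum.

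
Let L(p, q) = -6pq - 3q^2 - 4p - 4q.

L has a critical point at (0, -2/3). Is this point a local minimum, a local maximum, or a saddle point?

saddle point

The Hessian of L is constant: H = [[0, -6], [-6, -6]].
det(H) = 0·(-6) − (-6)² = -36.
Since det(H) < 0, H is indefinite and the critical point is a saddle point.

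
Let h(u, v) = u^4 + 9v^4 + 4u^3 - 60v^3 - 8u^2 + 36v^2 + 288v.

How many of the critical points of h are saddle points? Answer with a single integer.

h separates as a function of u plus a function of v, so ∇h=0 decouples.
∂h/∂u = 4u(u - 1)(u + 4) = 0 at u ∈ {-4, 0, 1}; ∂h/∂v = 36(v - 4)(v - 2)(v + 1) = 0 at v ∈ {-1, 2, 4}.
The Hessian is diagonal: diag(h_uu, h_vv). Second derivatives: h_uu(-4)=80, h_uu(0)=-16, h_uu(1)=20; h_vv(-1)=540, h_vv(2)=-216, h_vv(4)=360.
Saddle points occur where the two diagonal entries have opposite signs: (-4, 2), (0, -1), (0, 4), (1, 2). Count: 4.

4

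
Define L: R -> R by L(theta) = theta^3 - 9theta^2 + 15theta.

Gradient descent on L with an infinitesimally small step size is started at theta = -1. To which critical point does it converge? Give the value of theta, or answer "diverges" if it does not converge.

L'(theta) = 3(theta - 5)(theta - 1), so L'(-1) = 36.
Gradient descent moves in the -L' direction, i.e. theta is decreasing.
There is no critical point below theta=-1, and L' keeps the same sign, so the iterate runs off to −∞.

diverges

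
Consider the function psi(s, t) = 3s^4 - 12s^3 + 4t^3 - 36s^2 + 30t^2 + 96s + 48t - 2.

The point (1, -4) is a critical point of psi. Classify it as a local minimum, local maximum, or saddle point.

The mixed partial ∂²psi/∂s∂t is 0, so the Hessian at any point is diag(psi_ss, psi_tt) = diag(36(s^2 - 2s - 2), 12(2t + 5)).
At (1, -4): H = diag(-108, -36).
Both eigenvalues are negative, so H is negative definite: a local maximum.

local maximum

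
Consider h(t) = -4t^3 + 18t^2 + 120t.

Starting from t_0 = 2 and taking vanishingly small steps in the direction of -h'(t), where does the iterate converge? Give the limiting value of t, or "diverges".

-2

h'(t) = -12(t - 5)(t + 2), so h'(2) = 144.
Gradient descent moves in the -h' direction, i.e. t is decreasing.
The nearest critical point in that direction is t = -2, where h'' = 84 > 0 (a local minimum). The iterate converges there.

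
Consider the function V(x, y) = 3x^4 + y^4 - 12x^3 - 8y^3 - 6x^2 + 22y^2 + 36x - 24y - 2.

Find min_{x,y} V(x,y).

V(x,y) separates as P(x) + Q(y) − 2, so its minimum is min P + min Q − 2.
P'(x) = 12(x - 3)(x - 1)(x + 1) vanishes at x ∈ {-1, 1, 3}; Q'(y) = 4(y - 3)(y - 2)(y - 1) vanishes at y ∈ {1, 2, 3}.
Local minima of P (where P''>0): P(-1)=-27, P(3)=-27. Local minima of Q: Q(1)=-9, Q(3)=-9.
So the global minimum of V is P(-1) + Q(1) − 2 = -27 − 9 − 2 = -38, attained at (-1, 1).

-38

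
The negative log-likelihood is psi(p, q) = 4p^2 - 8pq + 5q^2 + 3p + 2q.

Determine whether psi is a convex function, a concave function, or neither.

psi is quadratic, so its Hessian is the constant matrix H = [[8, -8], [-8, 10]].
det(H) = 16, tr(H) = 18.
det(H) > 0 and tr(H) > 0, so H is positive definite everywhere: convex.

convex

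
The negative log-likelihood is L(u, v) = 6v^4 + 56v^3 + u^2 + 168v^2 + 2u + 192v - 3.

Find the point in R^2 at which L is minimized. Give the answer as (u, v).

L(u,v) separates as P(u) + Q(v) − 3, so its minimum is min P + min Q − 3.
P'(u) = 2u + 2 vanishes at u ∈ {-1}; Q'(v) = 24(v + 1)(v + 2)(v + 4) vanishes at v ∈ {-4, -2, -1}.
Local minima of P (where P''>0): P(-1)=-1. Local minima of Q: Q(-4)=-128, Q(-1)=-74.
So the global minimum of L is P(-1) + Q(-4) − 3 = -1 − 128 − 3 = -132, attained at (-1, -4).

(-1, -4)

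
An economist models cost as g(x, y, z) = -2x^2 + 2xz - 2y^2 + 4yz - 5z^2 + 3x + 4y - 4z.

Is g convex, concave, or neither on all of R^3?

g is quadratic, so its Hessian is the constant matrix H = [[-4, 0, 2], [0, -4, 4], [2, 4, -10]].
Leading principal minors: -4, 16, -80.
Signs alternate −, +, − ⇒ H ≺ 0 ⇒ concave.

concave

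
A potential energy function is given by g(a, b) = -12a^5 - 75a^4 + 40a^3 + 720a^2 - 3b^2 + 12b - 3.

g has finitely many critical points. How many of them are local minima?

0

g separates as a function of a plus a function of b, so ∇g=0 decouples.
∂g/∂a = -60a(a - 2)(a + 3)(a + 4) = 0 at a ∈ {-4, -3, 0, 2}; ∂g/∂b = -6(b - 2) = 0 at b ∈ {2}.
The Hessian is diagonal: diag(g_aa, g_bb). Second derivatives: g_aa(-4)=1440, g_aa(-3)=-900, g_aa(0)=1440, g_aa(2)=-3600; g_bb(2)=-6.
Local minima occur where both diagonal entries positive: none. Count: 0.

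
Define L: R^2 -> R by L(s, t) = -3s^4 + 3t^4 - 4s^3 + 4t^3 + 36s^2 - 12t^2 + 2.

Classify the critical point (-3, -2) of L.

The mixed partial ∂²L/∂s∂t is 0, so the Hessian at any point is diag(L_ss, L_tt) = diag(12(-3s^2 - 2s + 6), 12(3t^2 + 2t - 2)).
At (-3, -2): H = diag(-180, 72).
The eigenvalues have opposite signs, so H is indefinite: a saddle point.

saddle point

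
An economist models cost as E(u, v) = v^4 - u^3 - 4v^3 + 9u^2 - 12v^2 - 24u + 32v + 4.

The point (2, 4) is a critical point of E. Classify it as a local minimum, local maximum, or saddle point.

local minimum

The mixed partial ∂²E/∂u∂v is 0, so the Hessian at any point is diag(E_uu, E_vv) = diag(6(-u + 3), 12(v^2 - 2v - 2)).
At (2, 4): H = diag(6, 72).
Both eigenvalues are positive, so H is positive definite: a local minimum.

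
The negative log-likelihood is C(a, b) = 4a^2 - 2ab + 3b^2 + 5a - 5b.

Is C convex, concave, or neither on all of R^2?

convex

C is quadratic, so its Hessian is the constant matrix H = [[8, -2], [-2, 6]].
det(H) = 44, tr(H) = 14.
det(H) > 0 and tr(H) > 0, so H is positive definite everywhere: convex.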